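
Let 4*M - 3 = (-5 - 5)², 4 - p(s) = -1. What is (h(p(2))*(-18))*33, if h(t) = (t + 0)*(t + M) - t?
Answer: -176715/2 ≈ -88358.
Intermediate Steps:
p(s) = 5 (p(s) = 4 - 1*(-1) = 4 + 1 = 5)
M = 103/4 (M = ¾ + (-5 - 5)²/4 = ¾ + (¼)*(-10)² = ¾ + (¼)*100 = ¾ + 25 = 103/4 ≈ 25.750)
h(t) = -t + t*(103/4 + t) (h(t) = (t + 0)*(t + 103/4) - t = t*(103/4 + t) - t = -t + t*(103/4 + t))
(h(p(2))*(-18))*33 = (((¼)*5*(99 + 4*5))*(-18))*33 = (((¼)*5*(99 + 20))*(-18))*33 = (((¼)*5*119)*(-18))*33 = ((595/4)*(-18))*33 = -5355/2*33 = -176715/2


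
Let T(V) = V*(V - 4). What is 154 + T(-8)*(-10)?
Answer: -806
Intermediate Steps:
T(V) = V*(-4 + V)
154 + T(-8)*(-10) = 154 - 8*(-4 - 8)*(-10) = 154 - 8*(-12)*(-10) = 154 + 96*(-10) = 154 - 960 = -806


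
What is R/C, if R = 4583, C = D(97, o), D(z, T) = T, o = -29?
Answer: -4583/29 ≈ -158.03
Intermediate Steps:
C = -29
R/C = 4583/(-29) = 4583*(-1/29) = -4583/29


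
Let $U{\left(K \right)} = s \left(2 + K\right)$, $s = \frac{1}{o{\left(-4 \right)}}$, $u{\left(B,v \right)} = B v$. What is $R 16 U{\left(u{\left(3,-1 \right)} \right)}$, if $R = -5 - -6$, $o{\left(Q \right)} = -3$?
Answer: $\frac{16}{3} \approx 5.3333$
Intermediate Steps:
$s = - \frac{1}{3}$ ($s = \frac{1}{-3} = - \frac{1}{3} \approx -0.33333$)
$R = 1$ ($R = -5 + 6 = 1$)
$U{\left(K \right)} = - \frac{2}{3} - \frac{K}{3}$ ($U{\left(K \right)} = - \frac{2 + K}{3} = - \frac{2}{3} - \frac{K}{3}$)
$R 16 U{\left(u{\left(3,-1 \right)} \right)} = 1 \cdot 16 \left(- \frac{2}{3} - \frac{3 \left(-1\right)}{3}\right) = 16 \left(- \frac{2}{3} - -1\right) = 16 \left(- \frac{2}{3} + 1\right) = 16 \cdot \frac{1}{3} = \frac{16}{3}$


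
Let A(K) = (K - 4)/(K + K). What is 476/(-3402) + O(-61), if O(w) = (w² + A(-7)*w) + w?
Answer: 12287791/3402 ≈ 3611.9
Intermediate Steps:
A(K) = (-4 + K)/(2*K) (A(K) = (-4 + K)/((2*K)) = (-4 + K)*(1/(2*K)) = (-4 + K)/(2*K))
O(w) = w² + 25*w/14 (O(w) = (w² + ((½)*(-4 - 7)/(-7))*w) + w = (w² + ((½)*(-⅐)*(-11))*w) + w = (w² + 11*w/14) + w = w² + 25*w/14)
476/(-3402) + O(-61) = 476/(-3402) + (1/14)*(-61)*(25 + 14*(-61)) = 476*(-1/3402) + (1/14)*(-61)*(25 - 854) = -34/243 + (1/14)*(-61)*(-829) = -34/243 + 50569/14 = 12287791/3402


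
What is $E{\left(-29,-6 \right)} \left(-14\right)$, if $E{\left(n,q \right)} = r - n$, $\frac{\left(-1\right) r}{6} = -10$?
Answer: $-1246$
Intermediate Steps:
$r = 60$ ($r = \left(-6\right) \left(-10\right) = 60$)
$E{\left(n,q \right)} = 60 - n$
$E{\left(-29,-6 \right)} \left(-14\right) = \left(60 - -29\right) \left(-14\right) = \left(60 + 29\right) \left(-14\right) = 89 \left(-14\right) = -1246$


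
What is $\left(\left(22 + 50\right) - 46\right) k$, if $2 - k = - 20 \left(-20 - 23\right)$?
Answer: $-22308$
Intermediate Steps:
$k = -858$ ($k = 2 - - 20 \left(-20 - 23\right) = 2 - \left(-20\right) \left(-43\right) = 2 - 860 = -858$)
$\left(\left(22 + 50\right) - 46\right) k = \left(\left(22 + 50\right) - 46\right) \left(-858\right) = \left(72 - 46\right) \left(-858\right) = 26 \left(-858\right) = -22308$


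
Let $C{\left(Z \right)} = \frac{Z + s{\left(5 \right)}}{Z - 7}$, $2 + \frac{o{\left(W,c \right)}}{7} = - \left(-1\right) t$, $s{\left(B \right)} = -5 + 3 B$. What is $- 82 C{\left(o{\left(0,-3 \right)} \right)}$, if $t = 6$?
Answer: $- \frac{3116}{21} \approx -148.38$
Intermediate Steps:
$o{\left(W,c \right)} = 28$ ($o{\left(W,c \right)} = -14 + 7 \left(- \left(-1\right) 6\right) = -14 + 7 \left(\left(-1\right) \left(-6\right)\right) = -14 + 7 \cdot 6 = -14 + 42 = 28$)
$C{\left(Z \right)} = \frac{10 + Z}{-7 + Z}$ ($C{\left(Z \right)} = \frac{Z + \left(-5 + 3 \cdot 5\right)}{Z - 7} = \frac{Z + \left(-5 + 15\right)}{-7 + Z} = \frac{Z + 10}{-7 + Z} = \frac{10 + Z}{-7 + Z}$)
$- 82 C{\left(o{\left(0,-3 \right)} \right)} = - 82 \frac{10 + 28}{-7 + 28} = - 82 \cdot \frac{1}{21} \cdot 38 = \left(-82\right) \frac{38}{21} = - \frac{3116}{21}$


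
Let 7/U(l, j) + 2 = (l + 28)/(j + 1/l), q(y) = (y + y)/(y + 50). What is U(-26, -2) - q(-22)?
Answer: -859/1106 ≈ -0.77667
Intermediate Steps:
q(y) = 2*y/(50 + y) (q(y) = (2*y)/(50 + y) = 2*y/(50 + y))
U(l, j) = 7/(-2 + (28 + l)/(j + 1/l)) (U(l, j) = 7/(-2 + (l + 28)/(j + 1/l)) = 7/(-2 + (28 + l)/(j + 1/l)))
U(-26, -2) - q(-22) = 7*(-1 - 1*(-2)*(-26))/(2 - 1*(-26)**2 - 28*(-26) + 2*(-2)*(-26)) - 2*(-22)/(50 - 22) = 7*(-1 - 52)/(2 - 1*676 + 728 + 104) - 2*(-22)/28 = 7*(-53)/(2 - 676 + 728 + 104) - 2*(-22)/28 = 7*(-53)/158 - 1*(-11/7) = 7*(1/158)*(-53) + 11/7 = -371/158 + 11/7 = -859/1106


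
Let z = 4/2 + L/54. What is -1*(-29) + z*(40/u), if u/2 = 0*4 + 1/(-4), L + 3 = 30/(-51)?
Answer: -57689/459 ≈ -125.68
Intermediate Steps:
L = -61/17 (L = -3 + 30/(-51) = -3 + 30*(-1/51) = -3 - 10/17 = -61/17 ≈ -3.5882)
z = 1775/918 (z = 4/2 - 61/17/54 = 4*(½) - 61/17*1/54 = 2 - 61/918 = 1775/918 ≈ 1.9336)
u = -½ (u = 2*(0*4 + 1/(-4)) = 2*(0 - ¼) = 2*(-¼) = -½ ≈ -0.50000)
-1*(-29) + z*(40/u) = -1*(-29) + 1775*(40/(-½))/918 = 29 + 1775*(40*(-2))/918 = 29 + (1775/918)*(-80) = 29 - 71000/459 = -57689/459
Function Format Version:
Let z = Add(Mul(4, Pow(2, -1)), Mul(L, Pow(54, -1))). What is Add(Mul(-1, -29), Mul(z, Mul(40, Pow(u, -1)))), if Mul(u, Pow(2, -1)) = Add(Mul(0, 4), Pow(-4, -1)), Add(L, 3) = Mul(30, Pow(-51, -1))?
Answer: Rational(-57689, 459) ≈ -125.68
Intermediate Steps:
L = Rational(-61, 17) (L = Add(-3, Mul(30, Pow(-51, -1))) = Add(-3, Mul(30, Rational(-1, 51))) = Add(-3, Rational(-10, 17)) = Rational(-61, 17) ≈ -3.5882)
z = Rational(1775, 918) (z = Add(Mul(4, Pow(2, -1)), Mul(Rational(-61, 17), Pow(54, -1))) = Add(Mul(4, Rational(1, 2)), Mul(Rational(-61, 17), Rational(1, 54))) = Add(2, Rational(-61, 918)) = Rational(1775, 918) ≈ 1.9336)
u = Rational(-1, 2) (u = Mul(2, Add(Mul(0, 4), Pow(-4, -1))) = Mul(2, Add(0, Rational(-1, 4))) = Mul(2, Rational(-1, 4)) = Rational(-1, 2) ≈ -0.50000)
Add(Mul(-1, -29), Mul(z, Mul(40, Pow(u, -1)))) = Add(Mul(-1, -29), Mul(Rational(1775, 918), Mul(40, Pow(Rational(-1, 2), -1)))) = Add(29, Mul(Rational(1775, 918), Mul(40, -2))) = Add(29, Mul(Rational(1775, 918), -80)) = Add(29, Rational(-71000, 459)) = Rational(-57689, 459)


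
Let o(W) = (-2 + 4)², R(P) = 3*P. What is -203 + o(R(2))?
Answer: -199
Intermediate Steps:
o(W) = 4 (o(W) = 2² = 4)
-203 + o(R(2)) = -203 + 4 = -199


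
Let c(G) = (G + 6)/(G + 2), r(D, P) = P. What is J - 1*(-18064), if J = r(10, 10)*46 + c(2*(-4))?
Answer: 55573/3 ≈ 18524.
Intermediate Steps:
c(G) = (6 + G)/(2 + G)
J = 1381/3 (J = 10*46 + (6 + 2*(-4))/(2 + 2*(-4)) = 460 + (6 - 8)/(2 - 8) = 460 - 2/(-6) = 460 - ⅙*(-2) = 460 + ⅓ = 1381/3 ≈ 460.33)
J - 1*(-18064) = 1381/3 - 1*(-18064) = 1381/3 + 18064 = 55573/3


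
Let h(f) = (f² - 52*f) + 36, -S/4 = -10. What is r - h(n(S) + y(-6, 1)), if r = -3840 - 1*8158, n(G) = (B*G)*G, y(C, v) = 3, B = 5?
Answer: -63643887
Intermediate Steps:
S = 40 (S = -4*(-10) = 40)
n(G) = 5*G² (n(G) = (5*G)*G = 5*G²)
h(f) = 36 + f² - 52*f
r = -11998 (r = -3840 - 8158 = -11998)
r - h(n(S) + y(-6, 1)) = -11998 - (36 + (5*40² + 3)² - 52*(5*40² + 3)) = -11998 - (36 + (5*1600 + 3)² - 52*(5*1600 + 3)) = -11998 - (36 + (8000 + 3)² - 52*(8000 + 3)) = -11998 - (36 + 8003² - 52*8003) = -11998 - (36 + 64048009 - 416156) = -11998 - 1*63631889 = -11998 - 63631889 = -63643887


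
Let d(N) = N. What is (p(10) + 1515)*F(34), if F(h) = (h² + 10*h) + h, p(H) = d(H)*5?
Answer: 2394450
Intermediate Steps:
p(H) = 5*H (p(H) = H*5 = 5*H)
F(h) = h² + 11*h
(p(10) + 1515)*F(34) = (5*10 + 1515)*(34*(11 + 34)) = (50 + 1515)*(34*45) = 1565*1530 = 2394450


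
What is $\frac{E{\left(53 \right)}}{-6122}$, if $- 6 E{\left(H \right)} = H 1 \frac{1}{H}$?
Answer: $\frac{1}{36732} \approx 2.7224 \cdot 10^{-5}$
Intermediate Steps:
$E{\left(H \right)} = - \frac{1}{6}$ ($E{\left(H \right)} = - \frac{H 1 \frac{1}{H}}{6} = - \frac{H \frac{1}{H}}{6} = \left(- \frac{1}{6}\right) 1 = - \frac{1}{6}$)
$\frac{E{\left(53 \right)}}{-6122} = - \frac{1}{6 \left(-6122\right)} = \left(- \frac{1}{6}\right) \left(- \frac{1}{6122}\right) = \frac{1}{36732}$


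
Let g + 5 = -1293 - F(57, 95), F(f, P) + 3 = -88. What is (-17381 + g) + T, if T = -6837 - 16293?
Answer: -41718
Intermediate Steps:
F(f, P) = -91 (F(f, P) = -3 - 88 = -91)
T = -23130
g = -1207 (g = -5 + (-1293 - 1*(-91)) = -5 + (-1293 + 91) = -5 - 1202 = -1207)
(-17381 + g) + T = (-17381 - 1207) - 23130 = -18588 - 23130 = -41718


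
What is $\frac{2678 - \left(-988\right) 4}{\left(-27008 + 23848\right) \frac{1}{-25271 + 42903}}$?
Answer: $- \frac{2922504}{79} \approx -36994.0$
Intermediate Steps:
$\frac{2678 - \left(-988\right) 4}{\left(-27008 + 23848\right) \frac{1}{-25271 + 42903}} = \frac{2678 - -3952}{\left(-3160\right) \frac{1}{17632}} = \frac{2678 + 3952}{\left(-3160\right) \frac{1}{17632}} = \frac{6630}{- \frac{395}{2204}} = 6630 \left(- \frac{2204}{395}\right) = - \frac{2922504}{79}$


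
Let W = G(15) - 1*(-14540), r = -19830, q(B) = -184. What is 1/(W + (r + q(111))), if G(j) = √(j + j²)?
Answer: -2737/14982218 - √15/7491109 ≈ -0.00018320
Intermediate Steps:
W = 14540 + 4*√15 (W = √(15*(1 + 15)) - 1*(-14540) = √(15*16) + 14540 = √240 + 14540 = 4*√15 + 14540 = 14540 + 4*√15 ≈ 14556.)
1/(W + (r + q(111))) = 1/((14540 + 4*√15) + (-19830 - 184)) = 1/((14540 + 4*√15) - 20014) = 1/(-5474 + 4*√15)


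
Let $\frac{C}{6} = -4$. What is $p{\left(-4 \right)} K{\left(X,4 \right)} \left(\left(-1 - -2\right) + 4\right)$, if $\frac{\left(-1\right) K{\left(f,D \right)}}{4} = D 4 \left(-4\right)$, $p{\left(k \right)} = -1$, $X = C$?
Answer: $-1280$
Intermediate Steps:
$C = -24$ ($C = 6 \left(-4\right) = -24$)
$X = -24$
$K{\left(f,D \right)} = 64 D$ ($K{\left(f,D \right)} = - 4 D 4 \left(-4\right) = - 4 \cdot 4 D \left(-4\right) = - 4 \left(- 16 D\right) = 64 D$)
$p{\left(-4 \right)} K{\left(X,4 \right)} \left(\left(-1 - -2\right) + 4\right) = - 64 \cdot 4 \left(\left(-1 - -2\right) + 4\right) = - 256 \left(\left(-1 + 2\right) + 4\right) = - 256 \left(1 + 4\right) = - 256 \cdot 5 = \left(-1\right) 1280 = -1280$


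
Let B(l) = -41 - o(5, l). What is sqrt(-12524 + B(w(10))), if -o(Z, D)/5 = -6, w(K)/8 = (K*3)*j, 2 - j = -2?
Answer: I*sqrt(12595) ≈ 112.23*I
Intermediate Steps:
j = 4 (j = 2 - 1*(-2) = 2 + 2 = 4)
w(K) = 96*K (w(K) = 8*((K*3)*4) = 8*((3*K)*4) = 8*(12*K) = 96*K)
o(Z, D) = 30 (o(Z, D) = -5*(-6) = 30)
B(l) = -71 (B(l) = -41 - 1*30 = -41 - 30 = -71)
sqrt(-12524 + B(w(10))) = sqrt(-12524 - 71) = sqrt(-12595) = I*sqrt(12595)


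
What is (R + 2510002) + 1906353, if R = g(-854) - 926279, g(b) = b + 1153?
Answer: 3490375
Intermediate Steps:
g(b) = 1153 + b
R = -925980 (R = (1153 - 854) - 926279 = 299 - 926279 = -925980)
(R + 2510002) + 1906353 = (-925980 + 2510002) + 1906353 = 1584022 + 1906353 = 3490375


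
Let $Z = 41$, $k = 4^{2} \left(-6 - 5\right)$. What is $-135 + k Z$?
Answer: $-7351$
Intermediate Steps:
$k = -176$ ($k = 16 \left(-11\right) = -176$)
$-135 + k Z = -135 - 7216 = -7351$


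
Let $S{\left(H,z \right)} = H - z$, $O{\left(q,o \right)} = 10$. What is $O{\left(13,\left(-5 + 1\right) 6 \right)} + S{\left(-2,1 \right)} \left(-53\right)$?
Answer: $169$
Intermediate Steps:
$O{\left(13,\left(-5 + 1\right) 6 \right)} + S{\left(-2,1 \right)} \left(-53\right) = 10 + \left(-2 - 1\right) \left(-53\right) = 10 - -159 = 10 + 159 = 169$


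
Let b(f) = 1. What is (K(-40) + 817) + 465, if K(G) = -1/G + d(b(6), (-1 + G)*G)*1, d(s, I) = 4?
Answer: 51441/40 ≈ 1286.0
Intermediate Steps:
K(G) = 4 - 1/G (K(G) = -1/G + 4*1 = -1/G + 4 = 4 - 1/G)
(K(-40) + 817) + 465 = ((4 - 1/(-40)) + 817) + 465 = ((4 - 1*(-1/40)) + 817) + 465 = ((4 + 1/40) + 817) + 465 = (161/40 + 817) + 465 = 32841/40 + 465 = 51441/40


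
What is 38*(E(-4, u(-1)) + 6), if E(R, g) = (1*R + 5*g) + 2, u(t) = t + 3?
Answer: 532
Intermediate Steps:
u(t) = 3 + t
E(R, g) = 2 + R + 5*g (E(R, g) = (R + 5*g) + 2 = 2 + R + 5*g)
38*(E(-4, u(-1)) + 6) = 38*((2 - 4 + 5*(3 - 1)) + 6) = 38*((2 - 4 + 5*2) + 6) = 38*((2 - 4 + 10) + 6) = 38*(8 + 6) = 38*14 = 532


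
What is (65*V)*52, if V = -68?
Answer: -229840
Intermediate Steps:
(65*V)*52 = (65*(-68))*52 = -4420*52 = -229840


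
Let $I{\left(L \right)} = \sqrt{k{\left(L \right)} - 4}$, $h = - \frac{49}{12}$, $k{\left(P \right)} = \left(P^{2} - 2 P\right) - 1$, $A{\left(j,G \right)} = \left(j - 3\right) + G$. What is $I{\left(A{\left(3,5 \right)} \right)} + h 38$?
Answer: $- \frac{931}{6} + \sqrt{10} \approx -152.0$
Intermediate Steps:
$A{\left(j,G \right)} = -3 + G + j$ ($A{\left(j,G \right)} = \left(-3 + j\right) + G = -3 + G + j$)
$k{\left(P \right)} = -1 + P^{2} - 2 P$
$h = - \frac{49}{12}$ ($h = \left(-49\right) \frac{1}{12} = - \frac{49}{12} \approx -4.0833$)
$I{\left(L \right)} = \sqrt{-5 + L^{2} - 2 L}$ ($I{\left(L \right)} = \sqrt{\left(-1 + L^{2} - 2 L\right) - 4} = \sqrt{-5 + L^{2} - 2 L}$)
$I{\left(A{\left(3,5 \right)} \right)} + h 38 = \sqrt{-5 + \left(-3 + 5 + 3\right)^{2} - 2 \left(-3 + 5 + 3\right)} - \frac{931}{6} = \sqrt{-5 + 5^{2} - 10} - \frac{931}{6} = \sqrt{-5 + 25 - 10} - \frac{931}{6} = \sqrt{10} - \frac{931}{6} = - \frac{931}{6} + \sqrt{10}$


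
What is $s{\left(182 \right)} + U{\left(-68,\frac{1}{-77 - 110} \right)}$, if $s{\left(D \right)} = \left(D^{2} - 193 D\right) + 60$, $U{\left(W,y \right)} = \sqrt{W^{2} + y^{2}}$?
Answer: $-1942 + \frac{\sqrt{161696657}}{187} \approx -1874.0$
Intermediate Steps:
$s{\left(D \right)} = 60 + D^{2} - 193 D$
$s{\left(182 \right)} + U{\left(-68,\frac{1}{-77 - 110} \right)} = \left(60 + 182^{2} - 35126\right) + \sqrt{\left(-68\right)^{2} + \left(\frac{1}{-77 - 110}\right)^{2}} = \left(60 + 33124 - 35126\right) + \sqrt{4624 + \left(\frac{1}{-187}\right)^{2}} = -1942 + \sqrt{4624 + \left(- \frac{1}{187}\right)^{2}} = -1942 + \sqrt{4624 + \frac{1}{34969}} = -1942 + \sqrt{\frac{161696657}{34969}} = -1942 + \frac{\sqrt{161696657}}{187}$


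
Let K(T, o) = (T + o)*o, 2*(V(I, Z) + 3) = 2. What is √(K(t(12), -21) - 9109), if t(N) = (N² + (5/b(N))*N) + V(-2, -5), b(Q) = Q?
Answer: I*√11755 ≈ 108.42*I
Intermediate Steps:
V(I, Z) = -2 (V(I, Z) = -3 + (½)*2 = -3 + 1 = -2)
t(N) = 3 + N² (t(N) = (N² + (5/N)*N) - 2 = (N² + 5) - 2 = (5 + N²) - 2 = 3 + N²)
K(T, o) = o*(T + o)
√(K(t(12), -21) - 9109) = √(-21*((3 + 12²) - 21) - 9109) = √(-21*((3 + 144) - 21) - 9109) = √(-21*(147 - 21) - 9109) = √(-21*126 - 9109) = √(-2646 - 9109) = √(-11755) = I*√11755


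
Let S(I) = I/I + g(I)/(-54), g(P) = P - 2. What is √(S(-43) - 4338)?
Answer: I*√156102/6 ≈ 65.85*I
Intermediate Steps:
g(P) = -2 + P
S(I) = 28/27 - I/54 (S(I) = I/I + (-2 + I)/(-54) = 1 + (-2 + I)*(-1/54) = 1 + (1/27 - I/54) = 28/27 - I/54)
√(S(-43) - 4338) = √((28/27 - 1/54*(-43)) - 4338) = √((28/27 + 43/54) - 4338) = √(11/6 - 4338) = √(-26017/6) = I*√156102/6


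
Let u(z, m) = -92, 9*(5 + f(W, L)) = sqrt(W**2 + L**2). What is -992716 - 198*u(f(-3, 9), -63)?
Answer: -974500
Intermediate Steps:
f(W, L) = -5 + sqrt(L**2 + W**2)/9 (f(W, L) = -5 + sqrt(W**2 + L**2)/9 = -5 + sqrt(L**2 + W**2)/9)
-992716 - 198*u(f(-3, 9), -63) = -992716 - 198*(-92) = -992716 + 18216 = -974500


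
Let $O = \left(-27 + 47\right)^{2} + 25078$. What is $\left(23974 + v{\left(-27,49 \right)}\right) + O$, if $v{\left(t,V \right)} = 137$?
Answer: $49589$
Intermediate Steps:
$O = 25478$ ($O = 20^{2} + 25078 = 400 + 25078 = 25478$)
$\left(23974 + v{\left(-27,49 \right)}\right) + O = \left(23974 + 137\right) + 25478 = 24111 + 25478 = 49589$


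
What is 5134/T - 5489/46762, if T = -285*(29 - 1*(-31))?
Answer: -41742251/99953775 ≈ -0.41762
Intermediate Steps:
T = -17100 (T = -285*(29 + 31) = -285*60 = -17100)
5134/T - 5489/46762 = 5134/(-17100) - 5489/46762 = 5134*(-1/17100) - 5489*1/46762 = -2567/8550 - 5489/46762 = -41742251/99953775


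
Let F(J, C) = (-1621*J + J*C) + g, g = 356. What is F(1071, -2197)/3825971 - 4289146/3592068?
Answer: -15548557833931/6871573999014 ≈ -2.2627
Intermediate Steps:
F(J, C) = 356 - 1621*J + C*J (F(J, C) = (-1621*J + J*C) + 356 = (-1621*J + C*J) + 356 = 356 - 1621*J + C*J)
F(1071, -2197)/3825971 - 4289146/3592068 = (356 - 1621*1071 - 2197*1071)/3825971 - 4289146/3592068 = (356 - 1736091 - 2352987)*(1/3825971) - 4289146*1/3592068 = -4088722*1/3825971 - 2144573/1796034 = -4088722/3825971 - 2144573/1796034 = -15548557833931/6871573999014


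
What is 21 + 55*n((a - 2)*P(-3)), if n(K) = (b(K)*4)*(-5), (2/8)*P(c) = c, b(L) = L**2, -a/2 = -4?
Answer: -5702379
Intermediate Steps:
a = 8 (a = -2*(-4) = 8)
P(c) = 4*c
n(K) = -20*K**2 (n(K) = (K**2*4)*(-5) = (4*K**2)*(-5) = -20*K**2)
21 + 55*n((a - 2)*P(-3)) = 21 + 55*(-20*144*(8 - 2)**2) = 21 + 55*(-20*(6*(-12))**2) = 21 + 55*(-20*(-72)**2) = 21 + 55*(-20*5184) = 21 + 55*(-103680) = 21 - 5702400 = -5702379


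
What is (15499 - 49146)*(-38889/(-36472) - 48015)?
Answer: 58921421534577/36472 ≈ 1.6155e+9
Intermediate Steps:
(15499 - 49146)*(-38889/(-36472) - 48015) = -33647*(-38889*(-1/36472) - 48015) = -33647*(38889/36472 - 48015) = -33647*(-1751164191/36472) = 58921421534577/36472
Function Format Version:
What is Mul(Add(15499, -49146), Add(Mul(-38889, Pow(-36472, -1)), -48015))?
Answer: Rational(58921421534577, 36472) ≈ 1.6155e+9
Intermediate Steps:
Mul(Add(15499, -49146), Add(Mul(-38889, Pow(-36472, -1)), -48015)) = Mul(-33647, Add(Mul(-38889, Rational(-1, 36472)), -48015)) = Mul(-33647, Add(Rational(38889, 36472), -48015)) = Mul(-33647, Rational(-1751164191, 36472)) = Rational(58921421534577, 36472)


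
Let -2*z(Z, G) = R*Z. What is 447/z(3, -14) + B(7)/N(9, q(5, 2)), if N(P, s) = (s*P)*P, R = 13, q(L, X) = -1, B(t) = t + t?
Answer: -24320/1053 ≈ -23.096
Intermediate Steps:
B(t) = 2*t
N(P, s) = s*P² (N(P, s) = (P*s)*P = s*P²)
z(Z, G) = -13*Z/2
447/z(3, -14) + B(7)/N(9, q(5, 2)) = 447/((-13/2*3)) + (2*7)/((-1*9²)) = 447/(-39/2) + 14/((-1*81)) = 447*(-2/39) + 14/(-81) = -298/13 + 14*(-1/81) = -298/13 - 14/81 = -24320/1053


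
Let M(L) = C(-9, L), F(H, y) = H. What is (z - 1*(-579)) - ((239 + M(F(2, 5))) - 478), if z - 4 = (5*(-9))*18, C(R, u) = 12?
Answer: 0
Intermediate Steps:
M(L) = 12
z = -806 (z = 4 + (5*(-9))*18 = 4 - 45*18 = 4 - 810 = -806)
(z - 1*(-579)) - ((239 + M(F(2, 5))) - 478) = (-806 - 1*(-579)) - ((239 + 12) - 478) = (-806 + 579) - (251 - 478) = -227 - 1*(-227) = -227 + 227 = 0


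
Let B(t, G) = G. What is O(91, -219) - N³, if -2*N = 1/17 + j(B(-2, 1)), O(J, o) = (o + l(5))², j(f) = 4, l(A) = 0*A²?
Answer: 1885387653/39304 ≈ 47969.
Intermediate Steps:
l(A) = 0
O(J, o) = o² (O(J, o) = (o + 0)² = o²)
N = -69/34 (N = -(1/17 + 4)/2 = -½*69/17 = -69/34 ≈ -2.0294)
O(91, -219) - N³ = (-219)² - (-69/34)³ = 47961 - 1*(-328509/39304) = 47961 + 328509/39304 = 1885387653/39304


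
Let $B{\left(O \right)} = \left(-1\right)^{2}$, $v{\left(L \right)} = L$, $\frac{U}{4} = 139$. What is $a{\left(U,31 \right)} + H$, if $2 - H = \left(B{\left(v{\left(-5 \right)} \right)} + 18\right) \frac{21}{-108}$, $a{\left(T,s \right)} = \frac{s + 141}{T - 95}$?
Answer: $\frac{100697}{16596} \approx 6.0675$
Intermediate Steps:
$U = 556$ ($U = 4 \cdot 139 = 556$)
$B{\left(O \right)} = 1$
$a{\left(T,s \right)} = \frac{141 + s}{-95 + T}$
$H = \frac{205}{36}$ ($H = 2 - \left(1 + 18\right) \frac{21}{-108} = 2 - 19 \cdot 21 \left(- \frac{1}{108}\right) = 2 - 19 \left(- \frac{7}{36}\right) = 2 - - \frac{133}{36} = 2 + \frac{133}{36} = \frac{205}{36} \approx 5.6944$)
$a{\left(U,31 \right)} + H = \frac{141 + 31}{-95 + 556} + \frac{205}{36} = \frac{1}{461} \cdot 172 + \frac{205}{36} = \frac{172}{461} + \frac{205}{36} = \frac{100697}{16596}$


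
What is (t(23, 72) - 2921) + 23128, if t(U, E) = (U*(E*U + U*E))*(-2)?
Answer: -132145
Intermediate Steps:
t(U, E) = -4*E*U**2 (t(U, E) = (U*(E*U + E*U))*(-2) = (U*(2*E*U))*(-2) = (2*E*U**2)*(-2) = -4*E*U**2)
(t(23, 72) - 2921) + 23128 = (-4*72*23**2 - 2921) + 23128 = (-4*72*529 - 2921) + 23128 = (-152352 - 2921) + 23128 = -155273 + 23128 = -132145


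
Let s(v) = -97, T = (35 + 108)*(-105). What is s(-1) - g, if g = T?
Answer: 14918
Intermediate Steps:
T = -15015 (T = 143*(-105) = -15015)
g = -15015
s(-1) - g = -97 - 1*(-15015) = -97 + 15015 = 14918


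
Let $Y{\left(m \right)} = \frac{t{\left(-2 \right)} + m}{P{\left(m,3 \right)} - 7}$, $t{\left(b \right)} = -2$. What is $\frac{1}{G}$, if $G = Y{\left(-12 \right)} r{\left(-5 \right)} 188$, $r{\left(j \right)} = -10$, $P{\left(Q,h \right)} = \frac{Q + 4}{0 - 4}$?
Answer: $- \frac{1}{5264} \approx -0.00018997$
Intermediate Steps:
$P{\left(Q,h \right)} = -1 - \frac{Q}{4}$ ($P{\left(Q,h \right)} = \frac{4 + Q}{-4} = \left(4 + Q\right) \left(- \frac{1}{4}\right) = -1 - \frac{Q}{4}$)
$Y{\left(m \right)} = \frac{-2 + m}{-8 - \frac{m}{4}}$ ($Y{\left(m \right)} = \frac{-2 + m}{\left(-1 - \frac{m}{4}\right) - 7} = \frac{-2 + m}{-8 - \frac{m}{4}}$)
$G = -5264$ ($G = \frac{4 \left(2 - -12\right)}{32 - 12} \left(-10\right) 188 = \frac{4 \left(2 + 12\right)}{20} \left(-10\right) 188 = 4 \cdot \frac{1}{20} \cdot 14 \left(-10\right) 188 = \frac{14}{5} \left(-10\right) 188 = \left(-28\right) 188 = -5264$)
$\frac{1}{G} = \frac{1}{-5264} = - \frac{1}{5264}$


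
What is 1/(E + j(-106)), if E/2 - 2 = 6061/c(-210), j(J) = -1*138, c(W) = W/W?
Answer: 1/11988 ≈ 8.3417e-5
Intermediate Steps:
c(W) = 1
j(J) = -138
E = 12126 (E = 4 + 2*(6061/1) = 4 + 2*(6061*1) = 4 + 2*6061 = 4 + 12122 = 12126)
1/(E + j(-106)) = 1/(12126 - 138) = 1/11988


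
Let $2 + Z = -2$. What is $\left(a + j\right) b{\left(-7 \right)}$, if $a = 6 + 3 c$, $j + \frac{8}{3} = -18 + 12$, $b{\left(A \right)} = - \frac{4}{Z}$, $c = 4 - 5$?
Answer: $- \frac{17}{3} \approx -5.6667$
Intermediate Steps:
$Z = -4$ ($Z = -2 - 2 = -4$)
$c = -1$
$b{\left(A \right)} = 1$ ($b{\left(A \right)} = - \frac{4}{-4} = \left(-4\right) \left(- \frac{1}{4}\right) = 1$)
$j = - \frac{26}{3}$ ($j = - \frac{8}{3} + \left(-18 + 12\right) = - \frac{8}{3} - 6 = - \frac{26}{3} \approx -8.6667$)
$a = 3$ ($a = 6 + 3 \left(-1\right) = 6 - 3 = 3$)
$\left(a + j\right) b{\left(-7 \right)} = \left(3 - \frac{26}{3}\right) 1 = \left(- \frac{17}{3}\right) 1 = - \frac{17}{3}$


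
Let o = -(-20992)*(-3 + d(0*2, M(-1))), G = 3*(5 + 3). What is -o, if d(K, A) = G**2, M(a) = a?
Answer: -12028416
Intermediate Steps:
G = 24 (G = 3*8 = 24)
d(K, A) = 576 (d(K, A) = 24**2 = 576)
o = 12028416 (o = -(-20992)*(-3 + 576) = -(-20992)*573 = -1312*(-9168) = 12028416)
-o = -1*12028416 = -12028416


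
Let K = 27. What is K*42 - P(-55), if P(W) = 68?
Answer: 1066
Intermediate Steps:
K*42 - P(-55) = 27*42 - 1*68 = 1134 - 68 = 1066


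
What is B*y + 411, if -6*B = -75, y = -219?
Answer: -4653/2 ≈ -2326.5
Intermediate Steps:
B = 25/2 (B = -⅙*(-75) = 25/2 ≈ 12.500)
B*y + 411 = (25/2)*(-219) + 411 = -5475/2 + 411 = -4653/2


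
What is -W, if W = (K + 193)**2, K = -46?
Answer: -21609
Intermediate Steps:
W = 21609 (W = (-46 + 193)**2 = 147**2 = 21609)
-W = -1*21609 = -21609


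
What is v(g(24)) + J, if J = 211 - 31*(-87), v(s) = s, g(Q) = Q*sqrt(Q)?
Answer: 2908 + 48*sqrt(6) ≈ 3025.6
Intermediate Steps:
g(Q) = Q**(3/2)
J = 2908 (J = 211 + 2697 = 2908)
v(g(24)) + J = 24**(3/2) + 2908 = 48*sqrt(6) + 2908 = 2908 + 48*sqrt(6)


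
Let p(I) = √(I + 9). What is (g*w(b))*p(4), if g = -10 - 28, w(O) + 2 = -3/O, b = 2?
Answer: 133*√13 ≈ 479.54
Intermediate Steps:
w(O) = -2 - 3/O
g = -38
p(I) = √(9 + I)
(g*w(b))*p(4) = (-38*(-2 - 3/2))*√(9 + 4) = (-38*(-2 - 3*½))*√13 = (-38*(-2 - 3/2))*√13 = (-38*(-7/2))*√13 = 133*√13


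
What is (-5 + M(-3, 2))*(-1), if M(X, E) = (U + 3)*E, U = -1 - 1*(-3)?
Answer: -5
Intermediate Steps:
U = 2 (U = -1 + 3 = 2)
M(X, E) = 5*E (M(X, E) = (2 + 3)*E = 5*E)
(-5 + M(-3, 2))*(-1) = (-5 + 5*2)*(-1) = (-5 + 10)*(-1) = 5*(-1) = -5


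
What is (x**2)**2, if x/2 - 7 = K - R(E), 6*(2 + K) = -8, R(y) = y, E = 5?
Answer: 4096/81 ≈ 50.568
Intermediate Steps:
K = -10/3 (K = -2 + (1/6)*(-8) = -2 - 4/3 = -10/3 ≈ -3.3333)
x = -8/3 (x = 14 + 2*(-10/3 - 1*5) = 14 + 2*(-10/3 - 5) = 14 + 2*(-25/3) = 14 - 50/3 = -8/3 ≈ -2.6667)
(x**2)**2 = ((-8/3)**2)**2 = (64/9)**2 = 4096/81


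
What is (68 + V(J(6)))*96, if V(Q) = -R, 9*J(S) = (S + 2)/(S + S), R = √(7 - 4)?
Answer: 6528 - 96*√3 ≈ 6361.7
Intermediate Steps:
R = √3 ≈ 1.7320
J(S) = (2 + S)/(18*S) (J(S) = ((S + 2)/(S + S))/9 = ((2 + S)/((2*S)))/9 = ((2 + S)*(1/(2*S)))/9 = ((2 + S)/(2*S))/9 = (2 + S)/(18*S))
V(Q) = -√3
(68 + V(J(6)))*96 = (68 - √3)*96 = 6528 - 96*√3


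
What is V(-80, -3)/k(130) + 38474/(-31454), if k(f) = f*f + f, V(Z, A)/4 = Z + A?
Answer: -166413737/133915405 ≈ -1.2427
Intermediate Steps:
V(Z, A) = 4*A + 4*Z (V(Z, A) = 4*(Z + A) = 4*(A + Z) = 4*A + 4*Z)
k(f) = f + f² (k(f) = f² + f = f + f²)
V(-80, -3)/k(130) + 38474/(-31454) = (4*(-3) + 4*(-80))/((130*(1 + 130))) + 38474/(-31454) = (-12 - 320)/((130*131)) + 38474*(-1/31454) = -332/17030 - 19237/15727 = -332*1/17030 - 19237/15727 = -166/8515 - 19237/15727 = -166413737/133915405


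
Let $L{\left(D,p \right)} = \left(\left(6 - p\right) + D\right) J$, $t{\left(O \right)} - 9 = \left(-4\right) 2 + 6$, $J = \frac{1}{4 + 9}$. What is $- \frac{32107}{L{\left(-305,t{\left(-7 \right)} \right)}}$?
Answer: $\frac{417391}{306} \approx 1364.0$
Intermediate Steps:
$J = \frac{1}{13} \approx 0.076923$
$t{\left(O \right)} = 7$ ($t{\left(O \right)} = 9 + \left(\left(-4\right) 2 + 6\right) = 9 + \left(-8 + 6\right) = 9 - 2 = 7$)
$L{\left(D,p \right)} = \frac{6}{13} - \frac{p}{13} + \frac{D}{13}$ ($L{\left(D,p \right)} = \left(\left(6 - p\right) + D\right) \frac{1}{13} = \left(6 + D - p\right) \frac{1}{13} = \frac{6}{13} - \frac{p}{13} + \frac{D}{13}$)
$- \frac{32107}{L{\left(-305,t{\left(-7 \right)} \right)}} = - \frac{32107}{\frac{6}{13} - \frac{7}{13} + \frac{1}{13} \left(-305\right)} = - \frac{32107}{\frac{6}{13} - \frac{7}{13} - \frac{305}{13}} = - \frac{32107}{- \frac{306}{13}} = \left(-32107\right) \left(- \frac{13}{306}\right) = \frac{417391}{306}$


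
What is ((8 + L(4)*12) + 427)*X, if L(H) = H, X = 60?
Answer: 28980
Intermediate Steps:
((8 + L(4)*12) + 427)*X = ((8 + 4*12) + 427)*60 = ((8 + 48) + 427)*60 = (56 + 427)*60 = 483*60 = 28980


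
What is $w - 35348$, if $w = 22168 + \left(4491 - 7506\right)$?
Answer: $-16195$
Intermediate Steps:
$w = 19153$ ($w = 22168 + \left(4491 - 7506\right) = 22168 - 3015 = 19153$)
$w - 35348 = 19153 - 35348 = -16195$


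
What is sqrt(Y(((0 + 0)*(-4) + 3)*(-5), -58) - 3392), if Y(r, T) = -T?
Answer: I*sqrt(3334) ≈ 57.741*I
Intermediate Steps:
sqrt(Y(((0 + 0)*(-4) + 3)*(-5), -58) - 3392) = sqrt(-1*(-58) - 3392) = sqrt(58 - 3392) = sqrt(-3334) = I*sqrt(3334)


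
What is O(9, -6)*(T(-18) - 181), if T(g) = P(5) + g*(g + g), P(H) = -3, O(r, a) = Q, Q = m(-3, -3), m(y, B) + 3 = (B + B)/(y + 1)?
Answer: 0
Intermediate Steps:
m(y, B) = -3 + 2*B/(1 + y) (m(y, B) = -3 + (B + B)/(y + 1) = -3 + (2*B)/(1 + y) = -3 + 2*B/(1 + y))
Q = 0 (Q = (-3 - 3*(-3) + 2*(-3))/(1 - 3) = (-3 + 9 - 6)/(-2) = -½*0 = 0)
O(r, a) = 0
T(g) = -3 + 2*g² (T(g) = -3 + g*(g + g) = -3 + g*(2*g) = -3 + 2*g²)
O(9, -6)*(T(-18) - 181) = 0*((-3 + 2*(-18)²) - 181) = 0*((-3 + 2*324) - 181) = 0*((-3 + 648) - 181) = 0*(645 - 181) = 0*464 = 0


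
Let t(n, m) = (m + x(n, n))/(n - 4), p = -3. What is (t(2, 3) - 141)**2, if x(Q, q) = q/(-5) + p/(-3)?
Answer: 509796/25 ≈ 20392.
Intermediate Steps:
x(Q, q) = 1 - q/5 (x(Q, q) = q/(-5) - 3/(-3) = q*(-1/5) - 3*(-1/3) = -q/5 + 1 = 1 - q/5)
t(n, m) = (1 + m - n/5)/(-4 + n) (t(n, m) = (m + (1 - n/5))/(n - 4) = (1 + m - n/5)/(-4 + n))
(t(2, 3) - 141)**2 = ((1 + 3 - 1/5*2)/(-4 + 2) - 141)**2 = ((1 + 3 - 2/5)/(-2) - 141)**2 = (-1/2*18/5 - 141)**2 = (-9/5 - 141)**2 = (-714/5)**2 = 509796/25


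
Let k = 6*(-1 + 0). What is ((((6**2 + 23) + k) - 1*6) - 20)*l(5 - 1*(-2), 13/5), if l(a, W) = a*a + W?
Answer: 6966/5 ≈ 1393.2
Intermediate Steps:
l(a, W) = W + a**2 (l(a, W) = a**2 + W = W + a**2)
k = -6 (k = 6*(-1) = -6)
((((6**2 + 23) + k) - 1*6) - 20)*l(5 - 1*(-2), 13/5) = ((((6**2 + 23) - 6) - 1*6) - 20)*(13/5 + (5 - 1*(-2))**2) = ((((36 + 23) - 6) - 6) - 20)*(13*(1/5) + (5 + 2)**2) = (((59 - 6) - 6) - 20)*(13/5 + 7**2) = ((53 - 6) - 20)*(13/5 + 49) = (47 - 20)*(258/5) = 27*(258/5) = 6966/5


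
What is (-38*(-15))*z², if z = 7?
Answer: 27930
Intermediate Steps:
(-38*(-15))*z² = -38*(-15)*7² = 570*49 = 27930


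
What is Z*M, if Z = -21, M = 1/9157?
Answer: -21/9157 ≈ -0.0022933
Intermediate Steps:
M = 1/9157 ≈ 0.00010921
Z*M = -21*1/9157 = -21/9157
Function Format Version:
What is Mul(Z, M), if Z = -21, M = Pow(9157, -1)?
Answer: Rational(-21, 9157) ≈ -0.0022933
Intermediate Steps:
M = Rational(1, 9157) ≈ 0.00010921
Mul(Z, M) = Mul(-21, Rational(1, 9157)) = Rational(-21, 9157)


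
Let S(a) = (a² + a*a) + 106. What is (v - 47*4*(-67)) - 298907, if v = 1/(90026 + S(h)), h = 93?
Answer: -30758390729/107430 ≈ -2.8631e+5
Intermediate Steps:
S(a) = 106 + 2*a² (S(a) = (a² + a²) + 106 = 2*a² + 106 = 106 + 2*a²)
v = 1/107430 (v = 1/(90026 + (106 + 2*93²)) = 1/(90026 + (106 + 2*8649)) = 1/(90026 + (106 + 17298)) = 1/(90026 + 17404) = 1/107430 ≈ 9.3084e-6)
(v - 47*4*(-67)) - 298907 = (1/107430 - 47*4*(-67)) - 298907 = (1/107430 - 188*(-67)) - 298907 = (1/107430 + 12596) - 298907 = 1353188281/107430 - 298907 = -30758390729/107430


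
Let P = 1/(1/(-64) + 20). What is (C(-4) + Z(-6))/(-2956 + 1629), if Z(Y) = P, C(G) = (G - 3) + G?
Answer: 14005/1697233 ≈ 0.0082517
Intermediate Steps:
C(G) = -3 + 2*G (C(G) = (-3 + G) + G = -3 + 2*G)
P = 64/1279 (P = 1/(-1/64 + 20) = 1/(1279/64) = 64/1279 ≈ 0.050039)
Z(Y) = 64/1279
(C(-4) + Z(-6))/(-2956 + 1629) = ((-3 + 2*(-4)) + 64/1279)/(-2956 + 1629) = ((-3 - 8) + 64/1279)/(-1327) = (-11 + 64/1279)*(-1/1327) = -14005/1279*(-1/1327) = 14005/1697233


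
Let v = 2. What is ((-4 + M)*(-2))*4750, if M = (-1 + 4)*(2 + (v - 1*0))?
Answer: -76000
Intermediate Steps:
M = 12 (M = (-1 + 4)*(2 + (2 - 1*0)) = 3*(2 + (2 + 0)) = 3*(2 + 2) = 3*4 = 12)
((-4 + M)*(-2))*4750 = ((-4 + 12)*(-2))*4750 = (8*(-2))*4750 = -16*4750 = -76000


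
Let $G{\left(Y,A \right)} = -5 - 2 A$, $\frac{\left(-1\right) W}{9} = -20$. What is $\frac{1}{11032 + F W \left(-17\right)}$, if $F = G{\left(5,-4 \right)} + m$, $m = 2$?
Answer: $- \frac{1}{4268} \approx -0.0002343$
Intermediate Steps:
$W = 180$ ($W = \left(-9\right) \left(-20\right) = 180$)
$F = 5$ ($F = \left(-5 - -8\right) + 2 = \left(-5 + 8\right) + 2 = 3 + 2 = 5$)
$\frac{1}{11032 + F W \left(-17\right)} = \frac{1}{11032 + 5 \cdot 180 \left(-17\right)} = \frac{1}{11032 + 900 \left(-17\right)} = \frac{1}{11032 - 15300} = \frac{1}{-4268} = - \frac{1}{4268}$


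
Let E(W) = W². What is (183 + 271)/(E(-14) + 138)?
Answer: 227/167 ≈ 1.3593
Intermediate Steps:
(183 + 271)/(E(-14) + 138) = (183 + 271)/((-14)² + 138) = 454/(196 + 138) = 454/334 = 454*(1/334) = 227/167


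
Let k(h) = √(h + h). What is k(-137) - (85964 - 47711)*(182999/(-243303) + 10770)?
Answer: -33410046655561/81101 + I*√274 ≈ -4.1196e+8 + 16.553*I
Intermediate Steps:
k(h) = √2*√h (k(h) = √(2*h) = √2*√h)
k(-137) - (85964 - 47711)*(182999/(-243303) + 10770) = √2*√(-137) - (85964 - 47711)*(182999/(-243303) + 10770) = √2*(I*√137) - 38253*(182999*(-1/243303) + 10770) = I*√274 - 38253*(-182999/243303 + 10770) = I*√274 - 38253*2620190311/243303 = I*√274 - 1*33410046655561/81101 = I*√274 - 33410046655561/81101 = -33410046655561/81101 + I*√274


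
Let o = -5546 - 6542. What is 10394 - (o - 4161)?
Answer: 26643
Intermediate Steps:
o = -12088
10394 - (o - 4161) = 10394 - (-12088 - 4161) = 10394 - 1*(-16249) = 10394 + 16249 = 26643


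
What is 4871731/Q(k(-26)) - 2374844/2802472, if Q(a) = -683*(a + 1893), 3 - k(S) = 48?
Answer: -2081297477291/442154414856 ≈ -4.7072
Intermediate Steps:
k(S) = -45 (k(S) = 3 - 1*48 = 3 - 48 = -45)
Q(a) = -1292919 - 683*a (Q(a) = -683*(1893 + a) = -1292919 - 683*a)
4871731/Q(k(-26)) - 2374844/2802472 = 4871731/(-1292919 - 683*(-45)) - 2374844/2802472 = 4871731/(-1292919 + 30735) - 2374844*1/2802472 = 4871731/(-1262184) - 593711/700618 = 4871731*(-1/1262184) - 593711/700618 = -4871731/1262184 - 593711/700618 = -2081297477291/442154414856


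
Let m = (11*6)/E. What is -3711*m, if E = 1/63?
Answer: -15430338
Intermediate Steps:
E = 1/63 ≈ 0.015873
m = 4158 (m = (11*6)/(1/63) = 66*63 = 4158)
-3711*m = -3711*4158 = -15430338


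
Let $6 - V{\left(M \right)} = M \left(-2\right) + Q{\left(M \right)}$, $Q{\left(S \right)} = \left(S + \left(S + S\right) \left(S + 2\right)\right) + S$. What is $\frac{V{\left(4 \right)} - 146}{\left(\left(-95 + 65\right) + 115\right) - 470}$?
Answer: $\frac{188}{385} \approx 0.48831$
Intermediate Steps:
$Q{\left(S \right)} = 2 S + 2 S \left(2 + S\right)$ ($Q{\left(S \right)} = \left(S + 2 S \left(2 + S\right)\right) + S = 2 S + 2 S \left(2 + S\right)$)
$V{\left(M \right)} = 6 + 2 M - 2 M \left(3 + M\right)$ ($V{\left(M \right)} = 6 - \left(M \left(-2\right) + 2 M \left(3 + M\right)\right) = 6 - \left(- 2 M + 2 M \left(3 + M\right)\right) = 6 + 2 M - 2 M \left(3 + M\right)$)
$\frac{V{\left(4 \right)} - 146}{\left(\left(-95 + 65\right) + 115\right) - 470} = \frac{\left(6 + 2 \cdot 4 - 8 \left(3 + 4\right)\right) - 146}{\left(\left(-95 + 65\right) + 115\right) - 470} = \frac{\left(6 + 8 - 8 \cdot 7\right) - 146}{\left(-30 + 115\right) - 470} = \frac{\left(6 + 8 - 56\right) - 146}{85 - 470} = \frac{-42 - 146}{-385} = \left(-188\right) \left(- \frac{1}{385}\right) = \frac{188}{385}$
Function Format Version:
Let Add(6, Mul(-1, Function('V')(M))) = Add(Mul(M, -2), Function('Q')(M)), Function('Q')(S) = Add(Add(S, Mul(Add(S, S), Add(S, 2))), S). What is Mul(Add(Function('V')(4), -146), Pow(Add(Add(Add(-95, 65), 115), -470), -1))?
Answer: Rational(188, 385) ≈ 0.48831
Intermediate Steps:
Function('Q')(S) = Add(Mul(2, S), Mul(2, S, Add(2, S))) (Function('Q')(S) = Add(Add(S, Mul(Mul(2, S), Add(2, S))), S) = Add(Add(S, Mul(2, S, Add(2, S))), S) = Add(Mul(2, S), Mul(2, S, Add(2, S))))
Function('V')(M) = Add(6, Mul(2, M), Mul(-2, M, Add(3, M))) (Function('V')(M) = Add(6, Mul(-1, Add(Mul(M, -2), Mul(2, M, Add(3, M))))) = Add(6, Mul(-1, Add(Mul(-2, M), Mul(2, M, Add(3, M))))) = Add(6, Add(Mul(2, M), Mul(-2, M, Add(3, M)))) = Add(6, Mul(2, M), Mul(-2, M, Add(3, M))))
Mul(Add(Function('V')(4), -146), Pow(Add(Add(Add(-95, 65), 115), -470), -1)) = Mul(Add(Add(6, Mul(2, 4), Mul(-2, 4, Add(3, 4))), -146), Pow(Add(Add(Add(-95, 65), 115), -470), -1)) = Mul(Add(Add(6, 8, Mul(-2, 4, 7)), -146), Pow(Add(Add(-30, 115), -470), -1)) = Mul(Add(Add(6, 8, -56), -146), Pow(Add(85, -470), -1)) = Mul(Add(-42, -146), Pow(-385, -1)) = Mul(-188, Rational(-1, 385)) = Rational(188, 385)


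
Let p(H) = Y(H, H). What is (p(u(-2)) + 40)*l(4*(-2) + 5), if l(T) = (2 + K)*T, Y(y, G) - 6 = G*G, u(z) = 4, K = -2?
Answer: 0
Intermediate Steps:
Y(y, G) = 6 + G² (Y(y, G) = 6 + G*G = 6 + G²)
l(T) = 0 (l(T) = (2 - 2)*T = 0*T = 0)
p(H) = 6 + H²
(p(u(-2)) + 40)*l(4*(-2) + 5) = ((6 + 4²) + 40)*0 = ((6 + 16) + 40)*0 = (22 + 40)*0 = 62*0 = 0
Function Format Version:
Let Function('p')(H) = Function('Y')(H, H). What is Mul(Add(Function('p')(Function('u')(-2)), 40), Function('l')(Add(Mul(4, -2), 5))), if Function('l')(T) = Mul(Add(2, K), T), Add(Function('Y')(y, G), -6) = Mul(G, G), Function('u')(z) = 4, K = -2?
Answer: 0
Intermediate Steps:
Function('Y')(y, G) = Add(6, Pow(G, 2)) (Function('Y')(y, G) = Add(6, Mul(G, G)) = Add(6, Pow(G, 2)))
Function('l')(T) = 0 (Function('l')(T) = Mul(Add(2, -2), T) = Mul(0, T) = 0)
Function('p')(H) = Add(6, Pow(H, 2))
Mul(Add(Function('p')(Function('u')(-2)), 40), Function('l')(Add(Mul(4, -2), 5))) = Mul(Add(Add(6, Pow(4, 2)), 40), 0) = Mul(Add(Add(6, 16), 40), 0) = Mul(Add(22, 40), 0) = Mul(62, 0) = 0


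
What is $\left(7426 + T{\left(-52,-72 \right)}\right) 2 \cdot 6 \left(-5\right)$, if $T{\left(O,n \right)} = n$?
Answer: $-441240$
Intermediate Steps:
$\left(7426 + T{\left(-52,-72 \right)}\right) 2 \cdot 6 \left(-5\right) = \left(7426 - 72\right) 2 \cdot 6 \left(-5\right) = 7354 \cdot 2 \left(-30\right) = 7354 \left(-60\right) = -441240$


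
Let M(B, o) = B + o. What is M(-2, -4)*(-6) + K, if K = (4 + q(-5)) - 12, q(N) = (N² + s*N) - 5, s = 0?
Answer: 48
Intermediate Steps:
q(N) = -5 + N² (q(N) = (N² + 0*N) - 5 = (N² + 0) - 5 = N² - 5 = -5 + N²)
K = 12 (K = (4 + (-5 + (-5)²)) - 12 = (4 + (-5 + 25)) - 12 = (4 + 20) - 12 = 24 - 12 = 12)
M(-2, -4)*(-6) + K = (-2 - 4)*(-6) + 12 = -6*(-6) + 12 = 36 + 12 = 48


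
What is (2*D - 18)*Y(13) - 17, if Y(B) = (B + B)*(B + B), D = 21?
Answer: 16207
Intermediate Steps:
Y(B) = 4*B² (Y(B) = (2*B)*(2*B) = 4*B²)
(2*D - 18)*Y(13) - 17 = (2*21 - 18)*(4*13²) - 17 = (42 - 18)*(4*169) - 17 = 24*676 - 17 = 16224 - 17 = 16207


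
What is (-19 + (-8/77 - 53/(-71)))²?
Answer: 10072129600/29888089 ≈ 336.99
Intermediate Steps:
(-19 + (-8/77 - 53/(-71)))² = (-19 + (-8*1/77 - 53*(-1/71)))² = (-19 + (-8/77 + 53/71))² = (-19 + 3513/5467)² = (-100360/5467)² = 10072129600/29888089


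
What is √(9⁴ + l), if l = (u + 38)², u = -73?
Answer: √7786 ≈ 88.238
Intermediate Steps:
l = 1225 (l = (-73 + 38)² = (-35)² = 1225)
√(9⁴ + l) = √(9⁴ + 1225) = √(6561 + 1225) = √7786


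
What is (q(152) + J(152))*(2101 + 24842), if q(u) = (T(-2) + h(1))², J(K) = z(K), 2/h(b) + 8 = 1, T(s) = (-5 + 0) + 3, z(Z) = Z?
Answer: 29652696/7 ≈ 4.2361e+6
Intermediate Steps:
T(s) = -2 (T(s) = -5 + 3 = -2)
h(b) = -2/7 (h(b) = 2/(-8 + 1) = 2/(-7) = 2*(-⅐) = -2/7)
J(K) = K
q(u) = 256/49 (q(u) = (-2 - 2/7)² = (-16/7)² = 256/49)
(q(152) + J(152))*(2101 + 24842) = (256/49 + 152)*(2101 + 24842) = (7704/49)*26943 = 29652696/7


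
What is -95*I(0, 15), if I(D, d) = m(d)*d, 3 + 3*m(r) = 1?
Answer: 950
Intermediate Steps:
m(r) = -2/3 (m(r) = -1 + (1/3)*1 = -1 + 1/3 = -2/3)
I(D, d) = -2*d/3
-95*I(0, 15) = -(-190)*15/3 = -95*(-10) = 950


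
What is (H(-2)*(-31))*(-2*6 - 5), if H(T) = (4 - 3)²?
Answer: 527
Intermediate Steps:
H(T) = 1 (H(T) = 1² = 1)
(H(-2)*(-31))*(-2*6 - 5) = (1*(-31))*(-2*6 - 5) = -31*(-12 - 5) = -31*(-17) = 527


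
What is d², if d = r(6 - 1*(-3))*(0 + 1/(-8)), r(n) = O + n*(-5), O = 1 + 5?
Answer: 1521/64 ≈ 23.766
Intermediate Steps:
O = 6
r(n) = 6 - 5*n (r(n) = 6 + n*(-5) = 6 - 5*n)
d = 39/8 (d = (6 - 5*(6 - 1*(-3)))*(0 + 1/(-8)) = (6 - 5*(6 + 3))*(0 - ⅛) = (6 - 5*9)*(-⅛) = (6 - 45)*(-⅛) = -39*(-⅛) = 39/8 ≈ 4.8750)
d² = (39/8)² = 1521/64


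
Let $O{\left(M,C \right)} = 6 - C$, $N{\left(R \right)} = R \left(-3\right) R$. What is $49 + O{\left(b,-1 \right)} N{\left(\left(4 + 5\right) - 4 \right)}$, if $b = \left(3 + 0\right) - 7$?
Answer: $-476$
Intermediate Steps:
$b = -4$ ($b = 3 - 7 = -4$)
$N{\left(R \right)} = - 3 R^{2}$ ($N{\left(R \right)} = - 3 R R = - 3 R^{2}$)
$49 + O{\left(b,-1 \right)} N{\left(\left(4 + 5\right) - 4 \right)} = 49 + \left(6 - -1\right) \left(- 3 \left(\left(4 + 5\right) - 4\right)^{2}\right) = 49 + \left(6 + 1\right) \left(- 3 \left(9 - 4\right)^{2}\right) = 49 + 7 \left(- 3 \cdot 5^{2}\right) = 49 + 7 \left(\left(-3\right) 25\right) = 49 + 7 \left(-75\right) = 49 - 525 = -476$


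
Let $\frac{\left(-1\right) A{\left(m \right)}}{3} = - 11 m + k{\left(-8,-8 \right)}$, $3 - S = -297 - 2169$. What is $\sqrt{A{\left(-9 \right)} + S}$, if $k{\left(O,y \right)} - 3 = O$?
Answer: $27 \sqrt{3} \approx 46.765$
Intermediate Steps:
$S = 2469$ ($S = 3 - \left(-297 - 2169\right) = 3 - -2466 = 3 + 2466 = 2469$)
$k{\left(O,y \right)} = 3 + O$
$A{\left(m \right)} = 15 + 33 m$ ($A{\left(m \right)} = - 3 \left(- 11 m + \left(3 - 8\right)\right) = - 3 \left(- 11 m - 5\right) = - 3 \left(-5 - 11 m\right) = 15 + 33 m$)
$\sqrt{A{\left(-9 \right)} + S} = \sqrt{\left(15 + 33 \left(-9\right)\right) + 2469} = \sqrt{\left(15 - 297\right) + 2469} = \sqrt{-282 + 2469} = \sqrt{2187} = 27 \sqrt{3}$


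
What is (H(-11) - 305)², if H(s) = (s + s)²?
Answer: 32041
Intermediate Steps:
H(s) = 4*s² (H(s) = (2*s)² = 4*s²)
(H(-11) - 305)² = (4*(-11)² - 305)² = (4*121 - 305)² = (484 - 305)² = 179² = 32041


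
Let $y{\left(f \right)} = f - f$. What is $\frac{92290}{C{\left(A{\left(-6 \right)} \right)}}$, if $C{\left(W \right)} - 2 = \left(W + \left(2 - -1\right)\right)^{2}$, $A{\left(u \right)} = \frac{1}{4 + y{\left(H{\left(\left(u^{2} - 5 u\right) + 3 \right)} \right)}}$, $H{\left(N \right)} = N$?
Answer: $\frac{1476640}{201} \approx 7346.5$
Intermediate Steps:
$y{\left(f \right)} = 0$
$A{\left(u \right)} = \frac{1}{4}$ ($A{\left(u \right)} = \frac{1}{4 + 0} = \frac{1}{4}$)
$C{\left(W \right)} = 2 + \left(3 + W\right)^{2}$ ($C{\left(W \right)} = 2 + \left(W + \left(2 - -1\right)\right)^{2} = 2 + \left(W + \left(2 + 1\right)\right)^{2} = 2 + \left(W + 3\right)^{2} = 2 + \left(3 + W\right)^{2}$)
$\frac{92290}{C{\left(A{\left(-6 \right)} \right)}} = \frac{92290}{2 + \left(3 + \frac{1}{4}\right)^{2}} = \frac{92290}{2 + \left(\frac{13}{4}\right)^{2}} = \frac{92290}{2 + \frac{169}{16}} = \frac{92290}{\frac{201}{16}} = 92290 \cdot \frac{16}{201} = \frac{1476640}{201}$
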